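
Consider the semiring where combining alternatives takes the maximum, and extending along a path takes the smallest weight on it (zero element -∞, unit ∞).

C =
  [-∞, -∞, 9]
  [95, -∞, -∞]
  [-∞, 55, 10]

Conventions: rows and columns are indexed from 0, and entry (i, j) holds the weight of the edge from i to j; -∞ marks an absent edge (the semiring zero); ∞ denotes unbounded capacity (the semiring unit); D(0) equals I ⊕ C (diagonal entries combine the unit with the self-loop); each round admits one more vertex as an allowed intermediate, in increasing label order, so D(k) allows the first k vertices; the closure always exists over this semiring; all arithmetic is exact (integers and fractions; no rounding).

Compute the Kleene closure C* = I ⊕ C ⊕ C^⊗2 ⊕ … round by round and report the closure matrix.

D(0):
  [∞, -∞, 9]
  [95, ∞, -∞]
  [-∞, 55, ∞]
D(1):
  [∞, -∞, 9]
  [95, ∞, 9]
  [-∞, 55, ∞]
D(2):
  [∞, -∞, 9]
  [95, ∞, 9]
  [55, 55, ∞]
D(3):
  [∞, 9, 9]
  [95, ∞, 9]
  [55, 55, ∞]
Answer: C* = [[∞, 9, 9], [95, ∞, 9], [55, 55, ∞]]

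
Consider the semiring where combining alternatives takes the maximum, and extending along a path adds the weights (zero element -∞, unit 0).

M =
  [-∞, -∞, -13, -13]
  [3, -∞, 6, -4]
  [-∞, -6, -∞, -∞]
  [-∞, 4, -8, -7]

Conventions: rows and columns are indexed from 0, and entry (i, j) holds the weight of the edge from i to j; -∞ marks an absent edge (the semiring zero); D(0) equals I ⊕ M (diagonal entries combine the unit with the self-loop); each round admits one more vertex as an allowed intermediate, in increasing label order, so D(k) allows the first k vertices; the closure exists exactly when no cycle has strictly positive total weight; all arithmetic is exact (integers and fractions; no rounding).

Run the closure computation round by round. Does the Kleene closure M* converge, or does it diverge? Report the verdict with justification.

D(0):
  [0, -∞, -13, -13]
  [3, 0, 6, -4]
  [-∞, -6, 0, -∞]
  [-∞, 4, -8, 0]
D(1):
  [0, -∞, -13, -13]
  [3, 0, 6, -4]
  [-∞, -6, 0, -∞]
  [-∞, 4, -8, 0]
D(2):
  [0, -∞, -13, -13]
  [3, 0, 6, -4]
  [-3, -6, 0, -10]
  [7, 4, 10, 0]
D(3):
  [0, -19, -13, -13]
  [3, 0, 6, -4]
  [-3, -6, 0, -10]
  [7, 4, 10, 0]
D(4):
  [0, -9, -3, -13]
  [3, 0, 6, -4]
  [-3, -6, 0, -10]
  [7, 4, 10, 0]
Key observation: every diagonal entry stays at the unit through all rounds, so no improving cycle exists.
Answer: CONVERGES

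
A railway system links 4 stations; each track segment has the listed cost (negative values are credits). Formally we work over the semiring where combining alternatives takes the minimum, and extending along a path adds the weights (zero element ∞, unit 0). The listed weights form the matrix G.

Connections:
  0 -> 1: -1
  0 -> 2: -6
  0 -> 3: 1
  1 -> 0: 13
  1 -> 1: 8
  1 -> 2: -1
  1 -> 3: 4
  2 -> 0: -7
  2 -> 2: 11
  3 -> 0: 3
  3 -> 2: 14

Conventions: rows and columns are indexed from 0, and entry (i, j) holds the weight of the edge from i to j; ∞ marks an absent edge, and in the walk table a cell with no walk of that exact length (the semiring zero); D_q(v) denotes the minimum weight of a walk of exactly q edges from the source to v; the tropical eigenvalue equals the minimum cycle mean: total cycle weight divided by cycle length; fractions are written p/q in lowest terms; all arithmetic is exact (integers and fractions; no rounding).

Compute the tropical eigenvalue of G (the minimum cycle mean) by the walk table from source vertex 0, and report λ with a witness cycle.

q=0: [0, ∞, ∞, ∞]
q=1: [∞, -1, -6, 1]
q=2: [-13, 7, -2, 3]
q=3: [-9, -14, -19, -12]
q=4: [-26, -10, -15, -10]
Optimal cycle mean attained by: cycle 0->2->0, total (-6) + (-7), length 2.
Answer: λ = -13/2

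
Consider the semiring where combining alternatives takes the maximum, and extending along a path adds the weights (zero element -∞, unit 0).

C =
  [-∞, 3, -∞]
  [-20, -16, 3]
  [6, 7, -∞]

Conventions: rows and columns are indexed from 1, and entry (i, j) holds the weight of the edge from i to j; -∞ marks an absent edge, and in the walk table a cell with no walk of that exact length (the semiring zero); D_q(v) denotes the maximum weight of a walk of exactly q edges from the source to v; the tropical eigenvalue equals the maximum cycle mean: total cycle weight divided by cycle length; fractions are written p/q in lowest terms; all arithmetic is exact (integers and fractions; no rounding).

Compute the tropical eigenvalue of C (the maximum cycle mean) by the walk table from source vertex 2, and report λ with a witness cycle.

q=0: [-∞, 0, -∞]
q=1: [-20, -16, 3]
q=2: [9, 10, -13]
q=3: [-7, 12, 13]
Optimal cycle mean attained by: cycle 2->3->2, total 3 + 7, length 2.
Answer: λ = 5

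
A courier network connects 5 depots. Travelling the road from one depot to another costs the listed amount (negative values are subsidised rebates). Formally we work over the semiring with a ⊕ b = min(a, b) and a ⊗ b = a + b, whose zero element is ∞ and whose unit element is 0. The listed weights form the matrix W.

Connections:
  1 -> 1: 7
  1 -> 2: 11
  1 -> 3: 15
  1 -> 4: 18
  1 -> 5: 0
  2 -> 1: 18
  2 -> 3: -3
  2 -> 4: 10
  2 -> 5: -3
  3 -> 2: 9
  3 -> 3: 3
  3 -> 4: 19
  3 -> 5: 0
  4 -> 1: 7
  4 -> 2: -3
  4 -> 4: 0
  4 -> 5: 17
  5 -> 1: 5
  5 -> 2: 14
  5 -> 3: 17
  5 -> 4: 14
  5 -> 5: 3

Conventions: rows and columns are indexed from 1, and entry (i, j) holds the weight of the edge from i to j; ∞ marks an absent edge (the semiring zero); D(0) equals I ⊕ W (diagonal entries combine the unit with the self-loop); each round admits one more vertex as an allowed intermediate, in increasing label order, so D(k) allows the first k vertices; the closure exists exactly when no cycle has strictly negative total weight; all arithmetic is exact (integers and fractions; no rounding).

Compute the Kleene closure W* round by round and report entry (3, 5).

D(0):
  [0, 11, 15, 18, 0]
  [18, 0, -3, 10, -3]
  [∞, 9, 0, 19, 0]
  [7, -3, ∞, 0, 17]
  [5, 14, 17, 14, 0]
D(1):
  [0, 11, 15, 18, 0]
  [18, 0, -3, 10, -3]
  [∞, 9, 0, 19, 0]
  [7, -3, 22, 0, 7]
  [5, 14, 17, 14, 0]
D(2):
  [0, 11, 8, 18, 0]
  [18, 0, -3, 10, -3]
  [27, 9, 0, 19, 0]
  [7, -3, -6, 0, -6]
  [5, 14, 11, 14, 0]
D(3):
  [0, 11, 8, 18, 0]
  [18, 0, -3, 10, -3]
  [27, 9, 0, 19, 0]
  [7, -3, -6, 0, -6]
  [5, 14, 11, 14, 0]
D(4):
  [0, 11, 8, 18, 0]
  [17, 0, -3, 10, -3]
  [26, 9, 0, 19, 0]
  [7, -3, -6, 0, -6]
  [5, 11, 8, 14, 0]
D(5):
  [0, 11, 8, 14, 0]
  [2, 0, -3, 10, -3]
  [5, 9, 0, 14, 0]
  [-1, -3, -6, 0, -6]
  [5, 11, 8, 14, 0]
Answer: W*[3][5] = 0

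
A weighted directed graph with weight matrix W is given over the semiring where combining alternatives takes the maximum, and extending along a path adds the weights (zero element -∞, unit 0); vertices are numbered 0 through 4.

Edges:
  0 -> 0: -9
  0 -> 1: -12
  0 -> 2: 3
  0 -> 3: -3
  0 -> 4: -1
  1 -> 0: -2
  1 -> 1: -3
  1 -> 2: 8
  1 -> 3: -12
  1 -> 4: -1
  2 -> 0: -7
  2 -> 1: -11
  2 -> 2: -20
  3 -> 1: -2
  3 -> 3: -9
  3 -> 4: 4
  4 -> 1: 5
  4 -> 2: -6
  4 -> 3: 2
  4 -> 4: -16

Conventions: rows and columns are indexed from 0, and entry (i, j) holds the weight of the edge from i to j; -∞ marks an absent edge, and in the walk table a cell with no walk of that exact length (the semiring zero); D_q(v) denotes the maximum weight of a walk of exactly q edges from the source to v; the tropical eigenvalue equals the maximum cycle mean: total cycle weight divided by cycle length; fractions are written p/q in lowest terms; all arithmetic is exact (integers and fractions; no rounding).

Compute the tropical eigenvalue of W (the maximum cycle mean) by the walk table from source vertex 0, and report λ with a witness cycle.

q=0: [0, -∞, -∞, -∞, -∞]
q=1: [-9, -12, 3, -3, -1]
q=2: [-4, 4, -4, 1, 1]
q=3: [2, 6, 12, 3, 5]
q=4: [5, 10, 14, 7, 7]
q=5: [8, 12, 18, 9, 11]
Optimal cycle mean attained by: cycle 3->4->3, total 4 + 2, length 2.
Answer: λ = 3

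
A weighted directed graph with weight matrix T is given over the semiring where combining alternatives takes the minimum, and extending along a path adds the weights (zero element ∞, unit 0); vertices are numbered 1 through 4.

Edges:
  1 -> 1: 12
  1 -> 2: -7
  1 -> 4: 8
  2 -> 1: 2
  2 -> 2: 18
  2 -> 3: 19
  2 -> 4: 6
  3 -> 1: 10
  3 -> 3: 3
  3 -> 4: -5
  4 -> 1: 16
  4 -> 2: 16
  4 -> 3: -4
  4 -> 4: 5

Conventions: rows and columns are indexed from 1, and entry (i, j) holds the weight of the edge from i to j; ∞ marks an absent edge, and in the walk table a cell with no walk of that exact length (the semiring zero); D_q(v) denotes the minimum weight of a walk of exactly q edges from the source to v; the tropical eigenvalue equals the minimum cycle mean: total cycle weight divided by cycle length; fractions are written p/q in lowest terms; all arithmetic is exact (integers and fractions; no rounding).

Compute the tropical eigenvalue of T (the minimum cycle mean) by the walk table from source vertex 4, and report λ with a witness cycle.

q=0: [∞, ∞, ∞, 0]
q=1: [16, 16, -4, 5]
q=2: [6, 9, -1, -9]
q=3: [7, -1, -13, -6]
q=4: [-3, 0, -10, -18]
Optimal cycle mean attained by: cycle 3->4->3, total (-5) + (-4), length 2.
Answer: λ = -9/2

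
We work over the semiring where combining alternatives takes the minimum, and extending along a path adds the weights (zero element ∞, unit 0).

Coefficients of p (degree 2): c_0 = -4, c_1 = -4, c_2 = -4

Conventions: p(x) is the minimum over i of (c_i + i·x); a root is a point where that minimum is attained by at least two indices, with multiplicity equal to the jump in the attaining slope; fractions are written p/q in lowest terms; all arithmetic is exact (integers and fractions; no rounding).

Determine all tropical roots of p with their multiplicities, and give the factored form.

hull edge (i=0, c=-4) to (i=2, c=-4): slope 0, span 2
Factored form: p(x) = -4 ⊗ (x ⊕ 0) ⊗ (x ⊕ 0)
Answer: roots = 0 (mult 2)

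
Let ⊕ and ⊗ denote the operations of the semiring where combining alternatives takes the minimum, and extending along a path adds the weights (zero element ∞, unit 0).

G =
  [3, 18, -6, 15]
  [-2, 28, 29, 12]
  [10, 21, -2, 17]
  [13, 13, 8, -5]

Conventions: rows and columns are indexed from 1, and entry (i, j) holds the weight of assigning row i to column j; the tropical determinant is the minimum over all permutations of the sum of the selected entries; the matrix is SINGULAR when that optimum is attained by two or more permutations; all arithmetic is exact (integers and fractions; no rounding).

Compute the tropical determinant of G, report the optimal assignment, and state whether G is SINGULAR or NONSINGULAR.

σ = (1, 2, 3, 4): 3 + 28 + (-2) + (-5) = 24
σ = (1, 2, 4, 3): 3 + 28 + 17 + 8 = 56
σ = (1, 3, 2, 4): 3 + 29 + 21 + (-5) = 48
σ = (1, 3, 4, 2): 3 + 29 + 17 + 13 = 62
σ = (1, 4, 2, 3): 3 + 12 + 21 + 8 = 44
σ = (1, 4, 3, 2): 3 + 12 + (-2) + 13 = 26
σ = (2, 1, 3, 4): 18 + (-2) + (-2) + (-5) = 9
σ = (2, 1, 4, 3): 18 + (-2) + 17 + 8 = 41
σ = (2, 3, 1, 4): 18 + 29 + 10 + (-5) = 52
σ = (2, 3, 4, 1): 18 + 29 + 17 + 13 = 77
σ = (2, 4, 1, 3): 18 + 12 + 10 + 8 = 48
σ = (2, 4, 3, 1): 18 + 12 + (-2) + 13 = 41
σ = (3, 1, 2, 4): (-6) + (-2) + 21 + (-5) = 8
σ = (3, 1, 4, 2): (-6) + (-2) + 17 + 13 = 22
σ = (3, 2, 1, 4): (-6) + 28 + 10 + (-5) = 27
σ = (3, 2, 4, 1): (-6) + 28 + 17 + 13 = 52
σ = (3, 4, 1, 2): (-6) + 12 + 10 + 13 = 29
σ = (3, 4, 2, 1): (-6) + 12 + 21 + 13 = 40
σ = (4, 1, 2, 3): 15 + (-2) + 21 + 8 = 42
σ = (4, 1, 3, 2): 15 + (-2) + (-2) + 13 = 24
σ = (4, 2, 1, 3): 15 + 28 + 10 + 8 = 61
σ = (4, 2, 3, 1): 15 + 28 + (-2) + 13 = 54
σ = (4, 3, 1, 2): 15 + 29 + 10 + 13 = 67
σ = (4, 3, 2, 1): 15 + 29 + 21 + 13 = 78
Optimal value attained by: σ = (3, 1, 2, 4).
Answer: det⊕(G) = 8; verdict: NONSINGULAR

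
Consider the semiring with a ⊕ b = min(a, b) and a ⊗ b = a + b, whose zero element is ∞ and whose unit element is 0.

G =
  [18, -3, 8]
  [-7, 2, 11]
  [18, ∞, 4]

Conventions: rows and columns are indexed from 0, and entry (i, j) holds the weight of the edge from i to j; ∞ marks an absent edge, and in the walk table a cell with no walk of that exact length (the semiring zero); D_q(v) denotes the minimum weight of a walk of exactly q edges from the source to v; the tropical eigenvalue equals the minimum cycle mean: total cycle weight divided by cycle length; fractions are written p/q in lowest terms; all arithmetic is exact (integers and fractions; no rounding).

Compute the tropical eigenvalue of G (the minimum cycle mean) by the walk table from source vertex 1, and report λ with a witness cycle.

q=0: [∞, 0, ∞]
q=1: [-7, 2, 11]
q=2: [-5, -10, 1]
q=3: [-17, -8, 1]
Optimal cycle mean attained by: cycle 0->1->0, total (-3) + (-7), length 2.
Answer: λ = -5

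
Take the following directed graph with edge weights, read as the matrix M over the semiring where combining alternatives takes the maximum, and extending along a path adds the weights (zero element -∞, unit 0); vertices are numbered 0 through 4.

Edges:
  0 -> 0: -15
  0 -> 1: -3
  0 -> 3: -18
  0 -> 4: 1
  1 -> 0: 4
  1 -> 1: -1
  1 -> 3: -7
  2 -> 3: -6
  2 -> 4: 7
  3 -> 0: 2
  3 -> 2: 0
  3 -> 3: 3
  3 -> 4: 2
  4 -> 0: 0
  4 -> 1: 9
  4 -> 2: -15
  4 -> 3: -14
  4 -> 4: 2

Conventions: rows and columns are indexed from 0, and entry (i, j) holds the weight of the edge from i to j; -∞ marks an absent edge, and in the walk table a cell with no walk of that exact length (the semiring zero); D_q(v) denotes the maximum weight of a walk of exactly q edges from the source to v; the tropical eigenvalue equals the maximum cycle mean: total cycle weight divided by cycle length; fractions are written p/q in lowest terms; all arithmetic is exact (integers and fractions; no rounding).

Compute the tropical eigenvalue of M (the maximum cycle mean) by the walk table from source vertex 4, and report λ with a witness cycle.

q=0: [-∞, -∞, -∞, -∞, 0]
q=1: [0, 9, -15, -14, 2]
q=2: [13, 11, -13, 2, 4]
q=3: [15, 13, 2, 5, 14]
q=4: [17, 23, 5, 8, 16]
q=5: [27, 25, 8, 16, 18]
Optimal cycle mean attained by: cycle 0->4->1->0, total 1 + 9 + 4, length 3.
Answer: λ = 14/3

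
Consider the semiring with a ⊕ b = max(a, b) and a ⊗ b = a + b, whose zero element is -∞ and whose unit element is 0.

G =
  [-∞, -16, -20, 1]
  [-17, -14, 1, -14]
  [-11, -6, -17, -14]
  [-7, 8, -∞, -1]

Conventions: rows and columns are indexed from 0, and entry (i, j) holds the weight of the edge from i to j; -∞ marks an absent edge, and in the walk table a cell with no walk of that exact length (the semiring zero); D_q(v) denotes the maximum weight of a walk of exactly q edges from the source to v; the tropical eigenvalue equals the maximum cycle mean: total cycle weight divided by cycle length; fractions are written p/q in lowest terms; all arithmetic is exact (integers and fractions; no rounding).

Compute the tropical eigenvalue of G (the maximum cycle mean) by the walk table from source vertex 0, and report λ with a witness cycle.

q=0: [0, -∞, -∞, -∞]
q=1: [-∞, -16, -20, 1]
q=2: [-6, 9, -15, 0]
q=3: [-7, 8, 10, -1]
q=4: [-1, 7, 9, -2]
Optimal cycle mean attained by: cycle 0->3->1->2->0, total 1 + 8 + 1 + (-11), length 4.
Answer: λ = -1/4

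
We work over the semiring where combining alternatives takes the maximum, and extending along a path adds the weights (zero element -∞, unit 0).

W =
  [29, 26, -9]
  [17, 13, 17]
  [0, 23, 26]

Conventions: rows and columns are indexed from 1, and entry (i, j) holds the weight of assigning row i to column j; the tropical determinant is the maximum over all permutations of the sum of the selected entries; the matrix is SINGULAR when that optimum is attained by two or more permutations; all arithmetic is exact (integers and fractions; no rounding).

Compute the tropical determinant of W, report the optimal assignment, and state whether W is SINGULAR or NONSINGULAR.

σ = (1, 2, 3): 29 + 13 + 26 = 68
σ = (1, 3, 2): 29 + 17 + 23 = 69
σ = (2, 1, 3): 26 + 17 + 26 = 69
σ = (2, 3, 1): 26 + 17 + 0 = 43
σ = (3, 1, 2): (-9) + 17 + 23 = 31
σ = (3, 2, 1): (-9) + 13 + 0 = 4
Optimal value attained by: σ = (1, 3, 2).
Answer: det⊕(W) = 69; verdict: SINGULAR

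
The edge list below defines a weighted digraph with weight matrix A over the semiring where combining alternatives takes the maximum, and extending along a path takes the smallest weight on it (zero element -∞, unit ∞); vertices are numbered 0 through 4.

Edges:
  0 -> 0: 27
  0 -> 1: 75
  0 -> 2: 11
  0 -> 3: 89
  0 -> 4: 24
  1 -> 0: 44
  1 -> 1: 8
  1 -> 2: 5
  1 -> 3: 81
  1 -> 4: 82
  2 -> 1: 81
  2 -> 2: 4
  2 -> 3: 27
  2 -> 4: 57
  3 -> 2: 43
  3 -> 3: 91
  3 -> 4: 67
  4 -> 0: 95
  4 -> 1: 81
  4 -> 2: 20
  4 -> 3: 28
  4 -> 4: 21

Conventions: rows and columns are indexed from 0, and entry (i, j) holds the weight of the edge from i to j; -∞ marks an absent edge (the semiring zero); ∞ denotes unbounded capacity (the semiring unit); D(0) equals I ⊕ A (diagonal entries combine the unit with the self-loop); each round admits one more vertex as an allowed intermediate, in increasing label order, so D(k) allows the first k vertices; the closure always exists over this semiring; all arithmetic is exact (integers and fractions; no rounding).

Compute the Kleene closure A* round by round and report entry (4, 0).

D(0):
  [∞, 75, 11, 89, 24]
  [44, ∞, 5, 81, 82]
  [-∞, 81, ∞, 27, 57]
  [-∞, -∞, 43, ∞, 67]
  [95, 81, 20, 28, ∞]
D(1):
  [∞, 75, 11, 89, 24]
  [44, ∞, 11, 81, 82]
  [-∞, 81, ∞, 27, 57]
  [-∞, -∞, 43, ∞, 67]
  [95, 81, 20, 89, ∞]
D(2):
  [∞, 75, 11, 89, 75]
  [44, ∞, 11, 81, 82]
  [44, 81, ∞, 81, 81]
  [-∞, -∞, 43, ∞, 67]
  [95, 81, 20, 89, ∞]
D(3):
  [∞, 75, 11, 89, 75]
  [44, ∞, 11, 81, 82]
  [44, 81, ∞, 81, 81]
  [43, 43, 43, ∞, 67]
  [95, 81, 20, 89, ∞]
D(4):
  [∞, 75, 43, 89, 75]
  [44, ∞, 43, 81, 82]
  [44, 81, ∞, 81, 81]
  [43, 43, 43, ∞, 67]
  [95, 81, 43, 89, ∞]
D(5):
  [∞, 75, 43, 89, 75]
  [82, ∞, 43, 82, 82]
  [81, 81, ∞, 81, 81]
  [67, 67, 43, ∞, 67]
  [95, 81, 43, 89, ∞]
Answer: A*[4][0] = 95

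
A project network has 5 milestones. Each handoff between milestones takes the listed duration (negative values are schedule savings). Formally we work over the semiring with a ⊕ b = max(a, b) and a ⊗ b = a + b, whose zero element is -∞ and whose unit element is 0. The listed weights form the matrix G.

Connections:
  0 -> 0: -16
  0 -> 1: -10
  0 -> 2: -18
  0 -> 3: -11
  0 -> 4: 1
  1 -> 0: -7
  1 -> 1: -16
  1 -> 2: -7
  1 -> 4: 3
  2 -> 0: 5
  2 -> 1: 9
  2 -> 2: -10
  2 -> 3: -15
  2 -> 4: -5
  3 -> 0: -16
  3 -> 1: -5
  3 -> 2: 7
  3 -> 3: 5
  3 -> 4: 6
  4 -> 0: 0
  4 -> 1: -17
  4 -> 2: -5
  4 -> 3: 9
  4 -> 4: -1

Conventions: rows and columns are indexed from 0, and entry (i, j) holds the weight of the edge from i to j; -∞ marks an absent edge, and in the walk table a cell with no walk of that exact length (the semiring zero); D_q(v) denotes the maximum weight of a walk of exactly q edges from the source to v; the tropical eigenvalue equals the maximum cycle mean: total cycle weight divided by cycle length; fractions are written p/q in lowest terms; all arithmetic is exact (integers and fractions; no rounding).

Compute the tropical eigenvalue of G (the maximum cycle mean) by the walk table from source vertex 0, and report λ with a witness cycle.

q=0: [0, -∞, -∞, -∞, -∞]
q=1: [-16, -10, -18, -11, 1]
q=2: [1, -9, -4, 10, 0]
q=3: [1, 5, 17, 15, 16]
q=4: [22, 26, 22, 25, 21]
q=5: [27, 31, 32, 30, 31]
Optimal cycle mean attained by: cycle 3->4->3, total 6 + 9, length 2.
Answer: λ = 15/2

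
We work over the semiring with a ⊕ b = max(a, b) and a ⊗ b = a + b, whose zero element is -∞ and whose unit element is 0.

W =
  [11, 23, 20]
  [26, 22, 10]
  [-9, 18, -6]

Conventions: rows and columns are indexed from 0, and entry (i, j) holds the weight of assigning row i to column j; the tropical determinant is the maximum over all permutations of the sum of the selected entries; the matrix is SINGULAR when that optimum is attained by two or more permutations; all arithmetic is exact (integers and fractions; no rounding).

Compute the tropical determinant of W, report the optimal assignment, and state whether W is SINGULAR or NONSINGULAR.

σ = (0, 1, 2): 11 + 22 + (-6) = 27
σ = (0, 2, 1): 11 + 10 + 18 = 39
σ = (1, 0, 2): 23 + 26 + (-6) = 43
σ = (1, 2, 0): 23 + 10 + (-9) = 24
σ = (2, 0, 1): 20 + 26 + 18 = 64
σ = (2, 1, 0): 20 + 22 + (-9) = 33
Optimal value attained by: σ = (2, 0, 1).
Answer: det⊕(W) = 64; verdict: NONSINGULAR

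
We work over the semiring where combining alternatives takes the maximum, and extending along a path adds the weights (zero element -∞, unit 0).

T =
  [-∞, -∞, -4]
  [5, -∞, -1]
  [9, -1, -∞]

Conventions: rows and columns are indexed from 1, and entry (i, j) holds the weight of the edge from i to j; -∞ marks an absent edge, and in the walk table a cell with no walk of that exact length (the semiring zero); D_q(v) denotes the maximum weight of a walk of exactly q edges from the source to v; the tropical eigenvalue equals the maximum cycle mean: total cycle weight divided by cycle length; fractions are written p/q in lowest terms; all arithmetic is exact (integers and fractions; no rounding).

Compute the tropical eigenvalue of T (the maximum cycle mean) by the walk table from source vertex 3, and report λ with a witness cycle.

q=0: [-∞, -∞, 0]
q=1: [9, -1, -∞]
q=2: [4, -∞, 5]
q=3: [14, 4, 0]
Optimal cycle mean attained by: cycle 1->3->1, total (-4) + 9, length 2.
Answer: λ = 5/2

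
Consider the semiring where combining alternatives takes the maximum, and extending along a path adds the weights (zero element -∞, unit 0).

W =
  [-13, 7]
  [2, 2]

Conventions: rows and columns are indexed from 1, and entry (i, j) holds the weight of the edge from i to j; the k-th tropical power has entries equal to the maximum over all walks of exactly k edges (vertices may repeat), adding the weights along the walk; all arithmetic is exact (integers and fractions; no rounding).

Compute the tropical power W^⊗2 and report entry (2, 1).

W^⊗2:
  [9, 9]
  [4, 9]
Key observation: the optimum is the walk 2->2->1, with weight 2 + 2 = 4.
Optimal value attained by: walk 2->2->1.
Answer: (W^⊗2)[2][1] = 4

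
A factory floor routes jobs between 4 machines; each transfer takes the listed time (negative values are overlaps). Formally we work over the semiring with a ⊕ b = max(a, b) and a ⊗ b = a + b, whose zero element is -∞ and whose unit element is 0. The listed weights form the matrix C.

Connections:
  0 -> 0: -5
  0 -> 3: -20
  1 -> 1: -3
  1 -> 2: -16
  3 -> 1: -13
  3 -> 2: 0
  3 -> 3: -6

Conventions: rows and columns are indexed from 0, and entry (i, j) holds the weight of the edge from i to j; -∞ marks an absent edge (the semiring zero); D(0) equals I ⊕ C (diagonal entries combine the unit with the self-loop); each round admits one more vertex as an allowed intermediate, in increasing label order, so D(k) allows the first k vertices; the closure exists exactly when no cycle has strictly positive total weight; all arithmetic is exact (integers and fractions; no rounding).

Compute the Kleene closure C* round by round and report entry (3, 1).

D(0):
  [0, -∞, -∞, -20]
  [-∞, 0, -16, -∞]
  [-∞, -∞, 0, -∞]
  [-∞, -13, 0, 0]
D(1):
  [0, -∞, -∞, -20]
  [-∞, 0, -16, -∞]
  [-∞, -∞, 0, -∞]
  [-∞, -13, 0, 0]
D(2):
  [0, -∞, -∞, -20]
  [-∞, 0, -16, -∞]
  [-∞, -∞, 0, -∞]
  [-∞, -13, 0, 0]
D(3):
  [0, -∞, -∞, -20]
  [-∞, 0, -16, -∞]
  [-∞, -∞, 0, -∞]
  [-∞, -13, 0, 0]
D(4):
  [0, -33, -20, -20]
  [-∞, 0, -16, -∞]
  [-∞, -∞, 0, -∞]
  [-∞, -13, 0, 0]
Answer: C*[3][1] = -13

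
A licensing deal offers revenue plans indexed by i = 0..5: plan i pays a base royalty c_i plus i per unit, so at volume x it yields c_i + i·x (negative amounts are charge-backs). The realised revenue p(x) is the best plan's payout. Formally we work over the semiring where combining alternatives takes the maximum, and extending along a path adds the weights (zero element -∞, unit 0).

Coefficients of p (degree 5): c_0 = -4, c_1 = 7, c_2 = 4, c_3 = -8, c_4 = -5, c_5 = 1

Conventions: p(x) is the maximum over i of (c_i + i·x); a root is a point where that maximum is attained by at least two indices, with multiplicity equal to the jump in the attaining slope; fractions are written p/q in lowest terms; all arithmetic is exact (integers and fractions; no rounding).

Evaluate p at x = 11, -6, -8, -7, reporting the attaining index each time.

p(11) = max(-4+0·11=-4, 7+1·11=18, 4+2·11=26, -8+3·11=25, -5+4·11=39, 1+5·11=56) = 56 (attained by i=5)
p(-6) = max(-4+0·(-6)=-4, 7+1·(-6)=1, 4+2·(-6)=-8, -8+3·(-6)=-26, -5+4·(-6)=-29, 1+5·(-6)=-29) = 1 (attained by i=1)
p(-8) = max(-4+0·(-8)=-4, 7+1·(-8)=-1, 4+2·(-8)=-12, -8+3·(-8)=-32, -5+4·(-8)=-37, 1+5·(-8)=-39) = -1 (attained by i=1)
p(-7) = max(-4+0·(-7)=-4, 7+1·(-7)=0, 4+2·(-7)=-10, -8+3·(-7)=-29, -5+4·(-7)=-33, 1+5·(-7)=-34) = 0 (attained by i=1)
Answer: p(11) = 56; p(-6) = 1; p(-8) = -1; p(-7) = 0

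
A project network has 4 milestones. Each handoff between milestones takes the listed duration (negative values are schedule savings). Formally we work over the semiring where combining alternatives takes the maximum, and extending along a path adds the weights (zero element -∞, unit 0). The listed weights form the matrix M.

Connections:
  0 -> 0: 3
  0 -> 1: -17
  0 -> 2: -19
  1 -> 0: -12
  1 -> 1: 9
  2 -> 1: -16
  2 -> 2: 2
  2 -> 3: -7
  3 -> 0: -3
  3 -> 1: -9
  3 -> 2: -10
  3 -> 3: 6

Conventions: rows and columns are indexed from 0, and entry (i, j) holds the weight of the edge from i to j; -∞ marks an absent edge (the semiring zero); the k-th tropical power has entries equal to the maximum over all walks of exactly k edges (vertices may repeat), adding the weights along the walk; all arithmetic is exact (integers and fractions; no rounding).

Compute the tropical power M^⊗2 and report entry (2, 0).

M^⊗2:
  [6, -8, -16, -26]
  [-3, 18, -31, -∞]
  [-10, -7, 4, -1]
  [3, 0, -4, 12]
Key observation: the optimum is the walk 2->3->0, with weight (-7) + (-3) = -10.
Optimal value attained by: walk 2->3->0.
Answer: (M^⊗2)[2][0] = -10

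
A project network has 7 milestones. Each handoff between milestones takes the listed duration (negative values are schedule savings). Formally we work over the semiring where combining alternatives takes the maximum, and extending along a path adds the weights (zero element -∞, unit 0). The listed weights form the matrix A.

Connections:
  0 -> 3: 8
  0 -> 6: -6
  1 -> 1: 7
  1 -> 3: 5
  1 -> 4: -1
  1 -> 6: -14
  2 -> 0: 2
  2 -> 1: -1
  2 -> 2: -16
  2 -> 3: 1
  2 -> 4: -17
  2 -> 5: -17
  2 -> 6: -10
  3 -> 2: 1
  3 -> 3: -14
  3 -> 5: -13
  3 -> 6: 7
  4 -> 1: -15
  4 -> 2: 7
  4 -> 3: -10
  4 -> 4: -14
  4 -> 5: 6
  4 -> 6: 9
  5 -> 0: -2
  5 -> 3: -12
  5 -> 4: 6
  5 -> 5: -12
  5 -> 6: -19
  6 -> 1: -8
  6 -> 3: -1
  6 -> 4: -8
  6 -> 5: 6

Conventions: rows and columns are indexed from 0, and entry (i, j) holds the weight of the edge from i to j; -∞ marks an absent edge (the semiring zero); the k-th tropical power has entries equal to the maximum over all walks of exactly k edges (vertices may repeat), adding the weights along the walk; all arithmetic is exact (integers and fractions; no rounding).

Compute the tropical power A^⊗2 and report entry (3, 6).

A^⊗2:
  [-∞, -14, 9, -6, -14, 0, 15]
  [-∞, 14, 6, 12, 6, 5, 12]
  [-14, 6, 2, 10, -2, -4, 8]
  [3, 0, -13, 6, -1, 13, -7]
  [9, 6, -7, 8, 12, 15, -3]
  [-14, -9, 13, 6, -6, 12, 15]
  [4, -1, 0, -3, 12, -2, 6]
Key observation: the optimum is the walk 3->3->6, with weight (-14) + 7 = -7.
Optimal value attained by: walk 3->3->6.
Answer: (A^⊗2)[3][6] = -7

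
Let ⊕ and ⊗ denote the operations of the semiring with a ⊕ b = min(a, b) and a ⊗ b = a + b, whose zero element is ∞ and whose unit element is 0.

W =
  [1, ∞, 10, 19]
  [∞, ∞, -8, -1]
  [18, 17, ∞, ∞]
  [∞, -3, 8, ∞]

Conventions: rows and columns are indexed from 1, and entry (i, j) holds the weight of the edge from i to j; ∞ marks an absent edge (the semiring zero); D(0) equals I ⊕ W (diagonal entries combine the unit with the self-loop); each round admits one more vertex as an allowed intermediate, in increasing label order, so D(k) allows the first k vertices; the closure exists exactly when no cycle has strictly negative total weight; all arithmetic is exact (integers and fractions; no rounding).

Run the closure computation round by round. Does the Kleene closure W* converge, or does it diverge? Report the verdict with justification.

D(0):
  [0, ∞, 10, 19]
  [∞, 0, -8, -1]
  [18, 17, 0, ∞]
  [∞, -3, 8, 0]
D(1):
  [0, ∞, 10, 19]
  [∞, 0, -8, -1]
  [18, 17, 0, 37]
  [∞, -3, 8, 0]
Detection: at round 2, diagonal entry (4, 4) turns strictly negative.
Key observation: the cycle 4->2->4 has total weight (-3) + (-1), which is strictly negative.
Answer: DIVERGES — negative cycle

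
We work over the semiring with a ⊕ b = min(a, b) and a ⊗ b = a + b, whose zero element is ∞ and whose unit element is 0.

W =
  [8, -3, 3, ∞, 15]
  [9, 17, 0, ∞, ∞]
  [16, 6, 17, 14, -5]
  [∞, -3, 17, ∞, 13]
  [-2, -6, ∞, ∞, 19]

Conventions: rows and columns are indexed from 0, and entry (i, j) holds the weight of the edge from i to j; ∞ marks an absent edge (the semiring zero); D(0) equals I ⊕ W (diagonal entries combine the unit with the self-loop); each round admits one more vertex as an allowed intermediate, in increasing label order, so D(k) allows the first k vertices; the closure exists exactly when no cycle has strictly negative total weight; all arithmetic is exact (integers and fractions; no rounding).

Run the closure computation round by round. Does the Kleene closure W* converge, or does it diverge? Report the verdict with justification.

D(0):
  [0, -3, 3, ∞, 15]
  [9, 0, 0, ∞, ∞]
  [16, 6, 0, 14, -5]
  [∞, -3, 17, 0, 13]
  [-2, -6, ∞, ∞, 0]
D(1):
  [0, -3, 3, ∞, 15]
  [9, 0, 0, ∞, 24]
  [16, 6, 0, 14, -5]
  [∞, -3, 17, 0, 13]
  [-2, -6, 1, ∞, 0]
D(2):
  [0, -3, -3, ∞, 15]
  [9, 0, 0, ∞, 24]
  [15, 6, 0, 14, -5]
  [6, -3, -3, 0, 13]
  [-2, -6, -6, ∞, 0]
Detection: at round 3, diagonal entry (4, 4) turns strictly negative.
Key observation: the cycle 4->0->1->2->4 has total weight (-2) + (-3) + 0 + (-5), which is strictly negative.
Answer: DIVERGES — negative cycle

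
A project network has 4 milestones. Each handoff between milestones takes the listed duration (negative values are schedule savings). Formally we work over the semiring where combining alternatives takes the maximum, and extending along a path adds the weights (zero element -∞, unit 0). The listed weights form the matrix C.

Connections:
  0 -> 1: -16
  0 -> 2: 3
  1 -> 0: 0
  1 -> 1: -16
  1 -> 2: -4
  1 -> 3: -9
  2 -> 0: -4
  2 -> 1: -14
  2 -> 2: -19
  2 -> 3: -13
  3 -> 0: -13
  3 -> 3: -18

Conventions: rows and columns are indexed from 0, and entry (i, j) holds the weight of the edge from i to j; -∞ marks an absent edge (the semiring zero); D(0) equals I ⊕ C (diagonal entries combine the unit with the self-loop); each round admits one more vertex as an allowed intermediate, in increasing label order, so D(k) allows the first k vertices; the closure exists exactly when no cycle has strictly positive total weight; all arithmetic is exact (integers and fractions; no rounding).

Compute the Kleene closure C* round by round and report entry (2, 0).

D(0):
  [0, -16, 3, -∞]
  [0, 0, -4, -9]
  [-4, -14, 0, -13]
  [-13, -∞, -∞, 0]
D(1):
  [0, -16, 3, -∞]
  [0, 0, 3, -9]
  [-4, -14, 0, -13]
  [-13, -29, -10, 0]
D(2):
  [0, -16, 3, -25]
  [0, 0, 3, -9]
  [-4, -14, 0, -13]
  [-13, -29, -10, 0]
D(3):
  [0, -11, 3, -10]
  [0, 0, 3, -9]
  [-4, -14, 0, -13]
  [-13, -24, -10, 0]
D(4):
  [0, -11, 3, -10]
  [0, 0, 3, -9]
  [-4, -14, 0, -13]
  [-13, -24, -10, 0]
Answer: C*[2][0] = -4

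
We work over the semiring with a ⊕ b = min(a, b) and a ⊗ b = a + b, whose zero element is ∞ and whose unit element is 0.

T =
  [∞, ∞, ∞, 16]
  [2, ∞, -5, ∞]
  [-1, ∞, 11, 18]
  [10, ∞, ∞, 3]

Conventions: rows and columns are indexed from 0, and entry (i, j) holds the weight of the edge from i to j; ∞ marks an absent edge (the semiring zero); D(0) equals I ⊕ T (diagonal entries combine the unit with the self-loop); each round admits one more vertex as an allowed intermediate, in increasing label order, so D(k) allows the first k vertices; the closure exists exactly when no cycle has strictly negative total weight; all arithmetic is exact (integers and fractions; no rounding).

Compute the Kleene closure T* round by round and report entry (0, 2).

D(0):
  [0, ∞, ∞, 16]
  [2, 0, -5, ∞]
  [-1, ∞, 0, 18]
  [10, ∞, ∞, 0]
D(1):
  [0, ∞, ∞, 16]
  [2, 0, -5, 18]
  [-1, ∞, 0, 15]
  [10, ∞, ∞, 0]
D(2):
  [0, ∞, ∞, 16]
  [2, 0, -5, 18]
  [-1, ∞, 0, 15]
  [10, ∞, ∞, 0]
D(3):
  [0, ∞, ∞, 16]
  [-6, 0, -5, 10]
  [-1, ∞, 0, 15]
  [10, ∞, ∞, 0]
D(4):
  [0, ∞, ∞, 16]
  [-6, 0, -5, 10]
  [-1, ∞, 0, 15]
  [10, ∞, ∞, 0]
Answer: T*[0][2] = ∞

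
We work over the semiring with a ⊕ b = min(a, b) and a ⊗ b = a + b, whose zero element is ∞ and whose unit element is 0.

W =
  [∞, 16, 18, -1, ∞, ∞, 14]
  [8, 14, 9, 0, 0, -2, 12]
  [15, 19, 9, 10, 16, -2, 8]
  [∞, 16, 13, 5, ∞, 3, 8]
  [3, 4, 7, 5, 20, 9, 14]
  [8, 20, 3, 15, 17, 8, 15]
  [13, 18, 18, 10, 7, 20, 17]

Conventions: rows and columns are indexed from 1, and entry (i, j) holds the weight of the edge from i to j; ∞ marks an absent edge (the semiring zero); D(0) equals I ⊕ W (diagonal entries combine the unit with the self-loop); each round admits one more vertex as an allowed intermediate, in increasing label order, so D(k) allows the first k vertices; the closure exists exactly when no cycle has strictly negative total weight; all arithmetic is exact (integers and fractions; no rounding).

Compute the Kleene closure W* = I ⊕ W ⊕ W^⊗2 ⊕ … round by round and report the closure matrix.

D(0):
  [0, 16, 18, -1, ∞, ∞, 14]
  [8, 0, 9, 0, 0, -2, 12]
  [15, 19, 0, 10, 16, -2, 8]
  [∞, 16, 13, 0, ∞, 3, 8]
  [3, 4, 7, 5, 0, 9, 14]
  [8, 20, 3, 15, 17, 0, 15]
  [13, 18, 18, 10, 7, 20, 0]
D(1):
  [0, 16, 18, -1, ∞, ∞, 14]
  [8, 0, 9, 0, 0, -2, 12]
  [15, 19, 0, 10, 16, -2, 8]
  [∞, 16, 13, 0, ∞, 3, 8]
  [3, 4, 7, 2, 0, 9, 14]
  [8, 20, 3, 7, 17, 0, 15]
  [13, 18, 18, 10, 7, 20, 0]
D(2):
  [0, 16, 18, -1, 16, 14, 14]
  [8, 0, 9, 0, 0, -2, 12]
  [15, 19, 0, 10, 16, -2, 8]
  [24, 16, 13, 0, 16, 3, 8]
  [3, 4, 7, 2, 0, 2, 14]
  [8, 20, 3, 7, 17, 0, 15]
  [13, 18, 18, 10, 7, 16, 0]
D(3):
  [0, 16, 18, -1, 16, 14, 14]
  [8, 0, 9, 0, 0, -2, 12]
  [15, 19, 0, 10, 16, -2, 8]
  [24, 16, 13, 0, 16, 3, 8]
  [3, 4, 7, 2, 0, 2, 14]
  [8, 20, 3, 7, 17, 0, 11]
  [13, 18, 18, 10, 7, 16, 0]
D(4):
  [0, 15, 12, -1, 15, 2, 7]
  [8, 0, 9, 0, 0, -2, 8]
  [15, 19, 0, 10, 16, -2, 8]
  [24, 16, 13, 0, 16, 3, 8]
  [3, 4, 7, 2, 0, 2, 10]
  [8, 20, 3, 7, 17, 0, 11]
  [13, 18, 18, 10, 7, 13, 0]
D(5):
  [0, 15, 12, -1, 15, 2, 7]
  [3, 0, 7, 0, 0, -2, 8]
  [15, 19, 0, 10, 16, -2, 8]
  [19, 16, 13, 0, 16, 3, 8]
  [3, 4, 7, 2, 0, 2, 10]
  [8, 20, 3, 7, 17, 0, 11]
  [10, 11, 14, 9, 7, 9, 0]
D(6):
  [0, 15, 5, -1, 15, 2, 7]
  [3, 0, 1, 0, 0, -2, 8]
  [6, 18, 0, 5, 15, -2, 8]
  [11, 16, 6, 0, 16, 3, 8]
  [3, 4, 5, 2, 0, 2, 10]
  [8, 20, 3, 7, 17, 0, 11]
  [10, 11, 12, 9, 7, 9, 0]
D(7):
  [0, 15, 5, -1, 14, 2, 7]
  [3, 0, 1, 0, 0, -2, 8]
  [6, 18, 0, 5, 15, -2, 8]
  [11, 16, 6, 0, 15, 3, 8]
  [3, 4, 5, 2, 0, 2, 10]
  [8, 20, 3, 7, 17, 0, 11]
  [10, 11, 12, 9, 7, 9, 0]
Answer: W* = [[0, 15, 5, -1, 14, 2, 7], [3, 0, 1, 0, 0, -2, 8], [6, 18, 0, 5, 15, -2, 8], [11, 16, 6, 0, 15, 3, 8], [3, 4, 5, 2, 0, 2, 10], [8, 20, 3, 7, 17, 0, 11], [10, 11, 12, 9, 7, 9, 0]]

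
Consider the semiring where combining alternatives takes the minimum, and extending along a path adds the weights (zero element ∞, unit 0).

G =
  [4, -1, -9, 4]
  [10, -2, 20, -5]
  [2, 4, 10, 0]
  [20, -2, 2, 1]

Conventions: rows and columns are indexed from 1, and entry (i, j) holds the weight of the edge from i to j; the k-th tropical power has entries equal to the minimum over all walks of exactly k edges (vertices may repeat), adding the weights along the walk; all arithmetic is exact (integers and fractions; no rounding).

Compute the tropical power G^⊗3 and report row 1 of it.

G^⊗2:
  [-7, -5, -5, -9]
  [8, -7, -3, -7]
  [6, -2, -7, -1]
  [4, -4, 3, -7]
G^⊗3:
  [-3, -11, -16, -10]
  [-1, -9, -5, -12]
  [-5, -4, -3, -7]
  [5, -9, -5, -9]
Answer: row 1 of G^⊗3 = [-3, -11, -16, -10]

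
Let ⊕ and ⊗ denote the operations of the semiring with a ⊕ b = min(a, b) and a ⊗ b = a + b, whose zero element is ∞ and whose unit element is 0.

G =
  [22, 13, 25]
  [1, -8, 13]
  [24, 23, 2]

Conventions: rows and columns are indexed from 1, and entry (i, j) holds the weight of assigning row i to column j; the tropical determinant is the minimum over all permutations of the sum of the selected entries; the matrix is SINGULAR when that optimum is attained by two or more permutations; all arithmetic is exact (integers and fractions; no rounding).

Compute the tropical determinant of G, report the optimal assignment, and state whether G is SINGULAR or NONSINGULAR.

σ = (1, 2, 3): 22 + (-8) + 2 = 16
σ = (1, 3, 2): 22 + 13 + 23 = 58
σ = (2, 1, 3): 13 + 1 + 2 = 16
σ = (2, 3, 1): 13 + 13 + 24 = 50
σ = (3, 1, 2): 25 + 1 + 23 = 49
σ = (3, 2, 1): 25 + (-8) + 24 = 41
Optimal value attained by: σ = (1, 2, 3).
Answer: det⊕(G) = 16; verdict: SINGULAR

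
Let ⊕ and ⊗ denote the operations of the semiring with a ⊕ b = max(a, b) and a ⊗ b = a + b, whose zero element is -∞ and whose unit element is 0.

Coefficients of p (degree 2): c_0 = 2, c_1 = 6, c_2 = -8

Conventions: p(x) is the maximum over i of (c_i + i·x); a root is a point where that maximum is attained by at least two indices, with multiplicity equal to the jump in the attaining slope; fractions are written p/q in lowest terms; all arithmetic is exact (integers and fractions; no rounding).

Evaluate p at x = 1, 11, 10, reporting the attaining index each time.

p(1) = max(2+0·1=2, 6+1·1=7, -8+2·1=-6) = 7 (attained by i=1)
p(11) = max(2+0·11=2, 6+1·11=17, -8+2·11=14) = 17 (attained by i=1)
p(10) = max(2+0·10=2, 6+1·10=16, -8+2·10=12) = 16 (attained by i=1)
Answer: p(1) = 7; p(11) = 17; p(10) = 16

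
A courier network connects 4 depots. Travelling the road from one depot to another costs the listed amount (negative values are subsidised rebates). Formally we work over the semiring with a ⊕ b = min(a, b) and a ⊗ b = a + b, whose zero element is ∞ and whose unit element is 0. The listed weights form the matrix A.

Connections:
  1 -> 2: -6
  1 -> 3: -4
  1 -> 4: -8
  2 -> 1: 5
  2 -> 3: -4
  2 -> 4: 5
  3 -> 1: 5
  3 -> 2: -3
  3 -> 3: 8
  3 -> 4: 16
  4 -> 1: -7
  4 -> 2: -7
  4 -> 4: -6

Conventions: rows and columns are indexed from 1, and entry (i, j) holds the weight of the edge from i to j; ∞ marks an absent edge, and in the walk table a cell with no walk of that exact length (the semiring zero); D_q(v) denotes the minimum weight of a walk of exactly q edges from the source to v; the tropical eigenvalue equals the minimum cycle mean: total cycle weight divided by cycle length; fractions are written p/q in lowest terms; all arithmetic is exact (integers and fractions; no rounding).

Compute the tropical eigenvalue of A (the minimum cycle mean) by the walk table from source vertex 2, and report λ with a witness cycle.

q=0: [∞, 0, ∞, ∞]
q=1: [5, ∞, -4, 5]
q=2: [-2, -7, 1, -3]
q=3: [-10, -10, -11, -10]
q=4: [-17, -17, -14, -18]
Optimal cycle mean attained by: cycle 1->4->1, total (-8) + (-7), length 2.
Answer: λ = -15/2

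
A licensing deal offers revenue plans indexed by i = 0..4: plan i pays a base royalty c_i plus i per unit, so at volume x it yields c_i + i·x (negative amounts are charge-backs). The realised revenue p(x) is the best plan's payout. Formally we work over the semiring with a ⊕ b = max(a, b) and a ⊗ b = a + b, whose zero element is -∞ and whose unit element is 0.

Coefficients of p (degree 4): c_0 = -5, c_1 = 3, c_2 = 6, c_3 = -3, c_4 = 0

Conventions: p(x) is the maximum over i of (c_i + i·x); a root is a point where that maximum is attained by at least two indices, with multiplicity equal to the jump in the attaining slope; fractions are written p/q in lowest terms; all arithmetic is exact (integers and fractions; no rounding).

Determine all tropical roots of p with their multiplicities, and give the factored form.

hull edge (i=0, c=-5) to (i=1, c=3): slope 8, span 1
hull edge (i=1, c=3) to (i=2, c=6): slope 3, span 1
hull edge (i=2, c=6) to (i=4, c=0): slope -3, span 2
Factored form: p(x) = 0 ⊗ (x ⊕ (-8)) ⊗ (x ⊕ (-3)) ⊗ (x ⊕ 3) ⊗ (x ⊕ 3)
Answer: roots = -8 (mult 1), -3 (mult 1), 3 (mult 2)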